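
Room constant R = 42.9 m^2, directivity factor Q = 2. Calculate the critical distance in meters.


Given values:
  R = 42.9 m^2, Q = 2
Formula: d_c = 0.141 * sqrt(Q * R)
Compute Q * R = 2 * 42.9 = 85.8
Compute sqrt(85.8) = 9.2628
d_c = 0.141 * 9.2628 = 1.306

1.306 m


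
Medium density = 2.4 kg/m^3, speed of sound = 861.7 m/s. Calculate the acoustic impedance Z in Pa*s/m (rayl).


Given values:
  rho = 2.4 kg/m^3
  c = 861.7 m/s
Formula: Z = rho * c
Z = 2.4 * 861.7
Z = 2068.08

2068.08 rayl


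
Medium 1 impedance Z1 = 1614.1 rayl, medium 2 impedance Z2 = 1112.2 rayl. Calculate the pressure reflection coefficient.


Given values:
  Z1 = 1614.1 rayl, Z2 = 1112.2 rayl
Formula: R = (Z2 - Z1) / (Z2 + Z1)
Numerator: Z2 - Z1 = 1112.2 - 1614.1 = -501.9
Denominator: Z2 + Z1 = 1112.2 + 1614.1 = 2726.3
R = -501.9 / 2726.3 = -0.1841

-0.1841


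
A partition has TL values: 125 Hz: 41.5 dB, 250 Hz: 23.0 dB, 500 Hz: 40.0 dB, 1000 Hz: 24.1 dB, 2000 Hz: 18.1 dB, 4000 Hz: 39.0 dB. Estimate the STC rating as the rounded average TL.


Given TL values at each frequency:
  125 Hz: 41.5 dB
  250 Hz: 23.0 dB
  500 Hz: 40.0 dB
  1000 Hz: 24.1 dB
  2000 Hz: 18.1 dB
  4000 Hz: 39.0 dB
Formula: STC ~ round(average of TL values)
Sum = 41.5 + 23.0 + 40.0 + 24.1 + 18.1 + 39.0 = 185.7
Average = 185.7 / 6 = 30.95
Rounded: 31

31


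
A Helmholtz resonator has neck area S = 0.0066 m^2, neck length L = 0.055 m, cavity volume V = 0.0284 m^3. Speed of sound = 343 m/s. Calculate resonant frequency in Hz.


Given values:
  S = 0.0066 m^2, L = 0.055 m, V = 0.0284 m^3, c = 343 m/s
Formula: f = (c / (2*pi)) * sqrt(S / (V * L))
Compute V * L = 0.0284 * 0.055 = 0.001562
Compute S / (V * L) = 0.0066 / 0.001562 = 4.2254
Compute sqrt(4.2254) = 2.055578
Compute c / (2*pi) = 343 / 6.283185 = 54.590148
f = 54.590148 * 2.055578 = 112.21

112.21 Hz


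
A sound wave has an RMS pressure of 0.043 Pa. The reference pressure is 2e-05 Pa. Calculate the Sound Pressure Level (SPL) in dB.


Given values:
  p = 0.043 Pa
  p_ref = 2e-05 Pa
Formula: SPL = 20 * log10(p / p_ref)
Compute ratio: p / p_ref = 0.043 / 2e-05 = 2150
Compute log10: log10(2150) = 3.332438
Multiply: SPL = 20 * 3.332438 = 66.65

66.65 dB


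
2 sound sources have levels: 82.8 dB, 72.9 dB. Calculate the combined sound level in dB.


Formula: L_total = 10 * log10( sum(10^(Li/10)) )
  Source 1: 10^(82.8/10) = 190546071.7963
  Source 2: 10^(72.9/10) = 19498445.9976
Sum of linear values = 210044517.7939
L_total = 10 * log10(210044517.7939) = 83.22

83.22 dB


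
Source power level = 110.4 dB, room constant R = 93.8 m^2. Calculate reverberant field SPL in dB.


Given values:
  Lw = 110.4 dB, R = 93.8 m^2
Formula: SPL = Lw + 10 * log10(4 / R)
Compute 4 / R = 4 / 93.8 = 0.042644
Compute 10 * log10(0.042644) = -13.7014
SPL = 110.4 + (-13.7014) = 96.7

96.7 dB


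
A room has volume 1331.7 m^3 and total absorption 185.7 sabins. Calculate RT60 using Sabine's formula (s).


Given values:
  V = 1331.7 m^3
  A = 185.7 sabins
Formula: RT60 = 0.161 * V / A
Numerator: 0.161 * 1331.7 = 214.4037
RT60 = 214.4037 / 185.7 = 1.155

1.155 s


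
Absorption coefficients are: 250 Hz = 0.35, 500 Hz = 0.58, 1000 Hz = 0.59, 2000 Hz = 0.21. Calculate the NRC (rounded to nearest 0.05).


Given values:
  a_250 = 0.35, a_500 = 0.58
  a_1000 = 0.59, a_2000 = 0.21
Formula: NRC = (a250 + a500 + a1000 + a2000) / 4
Sum = 0.35 + 0.58 + 0.59 + 0.21 = 1.73
NRC = 1.73 / 4 = 0.4325
Rounded to nearest 0.05: 0.45

0.45


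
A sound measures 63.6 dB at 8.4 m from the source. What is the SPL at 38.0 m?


Given values:
  SPL1 = 63.6 dB, r1 = 8.4 m, r2 = 38.0 m
Formula: SPL2 = SPL1 - 20 * log10(r2 / r1)
Compute ratio: r2 / r1 = 38.0 / 8.4 = 4.5238
Compute log10: log10(4.5238) = 0.655503
Compute drop: 20 * 0.655503 = 13.1101
SPL2 = 63.6 - 13.1101 = 50.49

50.49 dB


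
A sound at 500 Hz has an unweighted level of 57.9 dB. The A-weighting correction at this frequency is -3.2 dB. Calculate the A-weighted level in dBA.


Given values:
  SPL = 57.9 dB
  A-weighting at 500 Hz = -3.2 dB
Formula: L_A = SPL + A_weight
L_A = 57.9 + (-3.2)
L_A = 54.7

54.7 dBA


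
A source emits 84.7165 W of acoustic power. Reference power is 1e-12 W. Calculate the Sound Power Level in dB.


Given values:
  W = 84.7165 W
  W_ref = 1e-12 W
Formula: SWL = 10 * log10(W / W_ref)
Compute ratio: W / W_ref = 84716500000000
Compute log10: log10(84716500000000) = 13.927968
Multiply: SWL = 10 * 13.927968 = 139.28

139.28 dB


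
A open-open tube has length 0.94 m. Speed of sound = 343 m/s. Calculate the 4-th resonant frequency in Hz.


Given values:
  Tube type: open-open, L = 0.94 m, c = 343 m/s, n = 4
Formula: f_n = n * c / (2 * L)
Compute 2 * L = 2 * 0.94 = 1.88
f = 4 * 343 / 1.88
f = 729.79

729.79 Hz


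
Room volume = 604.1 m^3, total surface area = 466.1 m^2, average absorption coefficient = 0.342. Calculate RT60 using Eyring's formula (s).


Given values:
  V = 604.1 m^3, S = 466.1 m^2, alpha = 0.342
Formula: RT60 = 0.161 * V / (-S * ln(1 - alpha))
Compute ln(1 - 0.342) = ln(0.658) = -0.41855
Denominator: -466.1 * -0.41855 = 195.0862
Numerator: 0.161 * 604.1 = 97.2601
RT60 = 97.2601 / 195.0862 = 0.499

0.499 s


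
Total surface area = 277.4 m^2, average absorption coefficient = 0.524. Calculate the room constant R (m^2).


Given values:
  S = 277.4 m^2, alpha = 0.524
Formula: R = S * alpha / (1 - alpha)
Numerator: 277.4 * 0.524 = 145.3576
Denominator: 1 - 0.524 = 0.476
R = 145.3576 / 0.476 = 305.37

305.37 m^2


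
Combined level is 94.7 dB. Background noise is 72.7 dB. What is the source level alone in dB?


Given values:
  L_total = 94.7 dB, L_bg = 72.7 dB
Formula: L_source = 10 * log10(10^(L_total/10) - 10^(L_bg/10))
Convert to linear:
  10^(94.7/10) = 2951209226.6664
  10^(72.7/10) = 18620871.3666
Difference: 2951209226.6664 - 18620871.3666 = 2932588355.2998
L_source = 10 * log10(2932588355.2998) = 94.67

94.67 dB


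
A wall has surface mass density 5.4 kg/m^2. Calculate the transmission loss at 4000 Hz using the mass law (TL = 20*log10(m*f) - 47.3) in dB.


Given values:
  m = 5.4 kg/m^2, f = 4000 Hz
Formula: TL = 20 * log10(m * f) - 47.3
Compute m * f = 5.4 * 4000 = 21600.0
Compute log10(21600.0) = 4.334454
Compute 20 * 4.334454 = 86.6891
TL = 86.6891 - 47.3 = 39.39

39.39 dB


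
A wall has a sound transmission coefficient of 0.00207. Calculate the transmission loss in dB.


Given values:
  tau = 0.00207
Formula: TL = 10 * log10(1 / tau)
Compute 1 / tau = 1 / 0.00207 = 483.0918
Compute log10(483.0918) = 2.68403
TL = 10 * 2.68403 = 26.84

26.84 dB


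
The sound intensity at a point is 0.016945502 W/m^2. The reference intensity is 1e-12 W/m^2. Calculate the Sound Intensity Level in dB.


Given values:
  I = 0.016945502 W/m^2
  I_ref = 1e-12 W/m^2
Formula: SIL = 10 * log10(I / I_ref)
Compute ratio: I / I_ref = 16945502000
Compute log10: log10(16945502000) = 10.229054
Multiply: SIL = 10 * 10.229054 = 102.29

102.29 dB


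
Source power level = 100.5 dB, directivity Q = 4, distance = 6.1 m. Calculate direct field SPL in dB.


Given values:
  Lw = 100.5 dB, Q = 4, r = 6.1 m
Formula: SPL = Lw + 10 * log10(Q / (4 * pi * r^2))
Compute 4 * pi * r^2 = 4 * pi * 6.1^2 = 467.5947
Compute Q / denom = 4 / 467.5947 = 0.00855442
Compute 10 * log10(0.00855442) = -20.6781
SPL = 100.5 + (-20.6781) = 79.82

79.82 dB


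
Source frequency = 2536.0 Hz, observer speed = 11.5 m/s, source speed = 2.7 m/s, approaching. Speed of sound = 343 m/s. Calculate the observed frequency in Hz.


Given values:
  f_s = 2536.0 Hz, v_o = 11.5 m/s, v_s = 2.7 m/s
  Direction: approaching
Formula: f_o = f_s * (c + v_o) / (c - v_s)
Numerator: c + v_o = 343 + 11.5 = 354.5
Denominator: c - v_s = 343 - 2.7 = 340.3
f_o = 2536.0 * 354.5 / 340.3 = 2641.82

2641.82 Hz


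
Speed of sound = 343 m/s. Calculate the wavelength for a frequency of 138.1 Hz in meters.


Given values:
  c = 343 m/s, f = 138.1 Hz
Formula: lambda = c / f
lambda = 343 / 138.1
lambda = 2.4837

2.4837 m


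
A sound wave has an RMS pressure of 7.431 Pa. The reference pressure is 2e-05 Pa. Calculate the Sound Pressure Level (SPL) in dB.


Given values:
  p = 7.431 Pa
  p_ref = 2e-05 Pa
Formula: SPL = 20 * log10(p / p_ref)
Compute ratio: p / p_ref = 7.431 / 2e-05 = 371550
Compute log10: log10(371550) = 5.570017
Multiply: SPL = 20 * 5.570017 = 111.4

111.4 dB


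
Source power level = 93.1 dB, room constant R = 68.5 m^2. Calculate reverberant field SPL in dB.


Given values:
  Lw = 93.1 dB, R = 68.5 m^2
Formula: SPL = Lw + 10 * log10(4 / R)
Compute 4 / R = 4 / 68.5 = 0.058394
Compute 10 * log10(0.058394) = -12.3363
SPL = 93.1 + (-12.3363) = 80.76

80.76 dB


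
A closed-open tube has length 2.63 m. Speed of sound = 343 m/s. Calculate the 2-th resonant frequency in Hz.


Given values:
  Tube type: closed-open, L = 2.63 m, c = 343 m/s, n = 2
Formula: f_n = (2n - 1) * c / (4 * L)
Compute 2n - 1 = 2*2 - 1 = 3
Compute 4 * L = 4 * 2.63 = 10.52
f = 3 * 343 / 10.52
f = 97.81

97.81 Hz


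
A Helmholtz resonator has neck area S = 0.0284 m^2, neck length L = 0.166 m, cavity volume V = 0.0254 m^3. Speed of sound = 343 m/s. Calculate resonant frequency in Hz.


Given values:
  S = 0.0284 m^2, L = 0.166 m, V = 0.0254 m^3, c = 343 m/s
Formula: f = (c / (2*pi)) * sqrt(S / (V * L))
Compute V * L = 0.0254 * 0.166 = 0.0042164
Compute S / (V * L) = 0.0284 / 0.0042164 = 6.7356
Compute sqrt(6.7356) = 2.595303
Compute c / (2*pi) = 343 / 6.283185 = 54.590148
f = 54.590148 * 2.595303 = 141.68

141.68 Hz


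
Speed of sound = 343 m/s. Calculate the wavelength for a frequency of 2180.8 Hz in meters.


Given values:
  c = 343 m/s, f = 2180.8 Hz
Formula: lambda = c / f
lambda = 343 / 2180.8
lambda = 0.1573

0.1573 m


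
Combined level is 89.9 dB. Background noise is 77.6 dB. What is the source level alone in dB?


Given values:
  L_total = 89.9 dB, L_bg = 77.6 dB
Formula: L_source = 10 * log10(10^(L_total/10) - 10^(L_bg/10))
Convert to linear:
  10^(89.9/10) = 977237220.9558
  10^(77.6/10) = 57543993.7337
Difference: 977237220.9558 - 57543993.7337 = 919693227.2221
L_source = 10 * log10(919693227.2221) = 89.64

89.64 dB


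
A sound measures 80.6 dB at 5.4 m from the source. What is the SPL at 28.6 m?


Given values:
  SPL1 = 80.6 dB, r1 = 5.4 m, r2 = 28.6 m
Formula: SPL2 = SPL1 - 20 * log10(r2 / r1)
Compute ratio: r2 / r1 = 28.6 / 5.4 = 5.2963
Compute log10: log10(5.2963) = 0.723973
Compute drop: 20 * 0.723973 = 14.4795
SPL2 = 80.6 - 14.4795 = 66.12

66.12 dB


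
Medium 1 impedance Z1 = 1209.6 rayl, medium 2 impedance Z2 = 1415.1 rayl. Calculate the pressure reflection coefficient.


Given values:
  Z1 = 1209.6 rayl, Z2 = 1415.1 rayl
Formula: R = (Z2 - Z1) / (Z2 + Z1)
Numerator: Z2 - Z1 = 1415.1 - 1209.6 = 205.5
Denominator: Z2 + Z1 = 1415.1 + 1209.6 = 2624.7
R = 205.5 / 2624.7 = 0.0783

0.0783


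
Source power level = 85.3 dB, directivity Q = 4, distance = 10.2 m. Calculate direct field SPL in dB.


Given values:
  Lw = 85.3 dB, Q = 4, r = 10.2 m
Formula: SPL = Lw + 10 * log10(Q / (4 * pi * r^2))
Compute 4 * pi * r^2 = 4 * pi * 10.2^2 = 1307.4052
Compute Q / denom = 4 / 1307.4052 = 0.0030595
Compute 10 * log10(0.0030595) = -25.1435
SPL = 85.3 + (-25.1435) = 60.16

60.16 dB


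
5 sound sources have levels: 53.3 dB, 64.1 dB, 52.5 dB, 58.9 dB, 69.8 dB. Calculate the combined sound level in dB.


Formula: L_total = 10 * log10( sum(10^(Li/10)) )
  Source 1: 10^(53.3/10) = 213796.209
  Source 2: 10^(64.1/10) = 2570395.7828
  Source 3: 10^(52.5/10) = 177827.941
  Source 4: 10^(58.9/10) = 776247.1166
  Source 5: 10^(69.8/10) = 9549925.8602
Sum of linear values = 13288192.9096
L_total = 10 * log10(13288192.9096) = 71.23

71.23 dB


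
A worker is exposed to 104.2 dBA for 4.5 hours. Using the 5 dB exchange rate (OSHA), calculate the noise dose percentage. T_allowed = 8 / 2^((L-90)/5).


Given values:
  L = 104.2 dBA, T = 4.5 hours
Formula: T_allowed = 8 / 2^((L - 90) / 5)
Compute exponent: (104.2 - 90) / 5 = 2.84
Compute 2^(2.84) = 7.160201
T_allowed = 8 / 7.160201 = 1.117287 hours
Dose = (T / T_allowed) * 100
Dose = (4.5 / 1.117287) * 100 = 402.76

402.76 %


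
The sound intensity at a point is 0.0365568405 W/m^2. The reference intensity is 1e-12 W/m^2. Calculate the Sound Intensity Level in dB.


Given values:
  I = 0.0365568405 W/m^2
  I_ref = 1e-12 W/m^2
Formula: SIL = 10 * log10(I / I_ref)
Compute ratio: I / I_ref = 36556840500
Compute log10: log10(36556840500) = 10.562969
Multiply: SIL = 10 * 10.562969 = 105.63

105.63 dB


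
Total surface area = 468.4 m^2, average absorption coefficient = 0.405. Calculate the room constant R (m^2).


Given values:
  S = 468.4 m^2, alpha = 0.405
Formula: R = S * alpha / (1 - alpha)
Numerator: 468.4 * 0.405 = 189.702
Denominator: 1 - 0.405 = 0.595
R = 189.702 / 0.595 = 318.83

318.83 m^2


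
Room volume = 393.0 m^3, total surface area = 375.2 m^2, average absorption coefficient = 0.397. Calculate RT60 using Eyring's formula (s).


Given values:
  V = 393.0 m^3, S = 375.2 m^2, alpha = 0.397
Formula: RT60 = 0.161 * V / (-S * ln(1 - alpha))
Compute ln(1 - 0.397) = ln(0.603) = -0.505838
Denominator: -375.2 * -0.505838 = 189.7904
Numerator: 0.161 * 393.0 = 63.273
RT60 = 63.273 / 189.7904 = 0.333

0.333 s


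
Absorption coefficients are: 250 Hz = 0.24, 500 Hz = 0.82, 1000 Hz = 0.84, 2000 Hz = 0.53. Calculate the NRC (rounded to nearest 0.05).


Given values:
  a_250 = 0.24, a_500 = 0.82
  a_1000 = 0.84, a_2000 = 0.53
Formula: NRC = (a250 + a500 + a1000 + a2000) / 4
Sum = 0.24 + 0.82 + 0.84 + 0.53 = 2.43
NRC = 2.43 / 4 = 0.6075
Rounded to nearest 0.05: 0.6

0.6


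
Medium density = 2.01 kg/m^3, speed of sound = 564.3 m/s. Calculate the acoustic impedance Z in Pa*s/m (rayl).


Given values:
  rho = 2.01 kg/m^3
  c = 564.3 m/s
Formula: Z = rho * c
Z = 2.01 * 564.3
Z = 1134.24

1134.24 rayl


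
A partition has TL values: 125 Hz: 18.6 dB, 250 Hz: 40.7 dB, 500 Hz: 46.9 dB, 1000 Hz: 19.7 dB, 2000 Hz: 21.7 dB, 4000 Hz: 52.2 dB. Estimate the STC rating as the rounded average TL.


Given TL values at each frequency:
  125 Hz: 18.6 dB
  250 Hz: 40.7 dB
  500 Hz: 46.9 dB
  1000 Hz: 19.7 dB
  2000 Hz: 21.7 dB
  4000 Hz: 52.2 dB
Formula: STC ~ round(average of TL values)
Sum = 18.6 + 40.7 + 46.9 + 19.7 + 21.7 + 52.2 = 199.8
Average = 199.8 / 6 = 33.3
Rounded: 33

33


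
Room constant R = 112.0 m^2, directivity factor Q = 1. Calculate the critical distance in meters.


Given values:
  R = 112.0 m^2, Q = 1
Formula: d_c = 0.141 * sqrt(Q * R)
Compute Q * R = 1 * 112.0 = 112.0
Compute sqrt(112.0) = 10.583
d_c = 0.141 * 10.583 = 1.492

1.492 m


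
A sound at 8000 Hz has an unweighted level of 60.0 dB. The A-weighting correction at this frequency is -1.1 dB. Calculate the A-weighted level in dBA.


Given values:
  SPL = 60.0 dB
  A-weighting at 8000 Hz = -1.1 dB
Formula: L_A = SPL + A_weight
L_A = 60.0 + (-1.1)
L_A = 58.9

58.9 dBA


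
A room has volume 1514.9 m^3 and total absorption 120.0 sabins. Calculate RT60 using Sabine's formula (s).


Given values:
  V = 1514.9 m^3
  A = 120.0 sabins
Formula: RT60 = 0.161 * V / A
Numerator: 0.161 * 1514.9 = 243.8989
RT60 = 243.8989 / 120.0 = 2.032

2.032 s


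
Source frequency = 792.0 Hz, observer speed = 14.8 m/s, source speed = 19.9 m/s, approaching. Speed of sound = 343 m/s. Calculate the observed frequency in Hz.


Given values:
  f_s = 792.0 Hz, v_o = 14.8 m/s, v_s = 19.9 m/s
  Direction: approaching
Formula: f_o = f_s * (c + v_o) / (c - v_s)
Numerator: c + v_o = 343 + 14.8 = 357.8
Denominator: c - v_s = 343 - 19.9 = 323.1
f_o = 792.0 * 357.8 / 323.1 = 877.06

877.06 Hz


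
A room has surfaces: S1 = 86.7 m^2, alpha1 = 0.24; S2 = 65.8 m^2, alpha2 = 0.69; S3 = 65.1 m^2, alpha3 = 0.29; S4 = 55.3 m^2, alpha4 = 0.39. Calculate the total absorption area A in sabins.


Given surfaces:
  Surface 1: 86.7 * 0.24 = 20.808
  Surface 2: 65.8 * 0.69 = 45.402
  Surface 3: 65.1 * 0.29 = 18.879
  Surface 4: 55.3 * 0.39 = 21.567
Formula: A = sum(Si * alpha_i)
A = 20.808 + 45.402 + 18.879 + 21.567
A = 106.66

106.66 sabins


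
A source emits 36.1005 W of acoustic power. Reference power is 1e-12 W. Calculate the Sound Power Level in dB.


Given values:
  W = 36.1005 W
  W_ref = 1e-12 W
Formula: SWL = 10 * log10(W / W_ref)
Compute ratio: W / W_ref = 36100500000000
Compute log10: log10(36100500000000) = 13.557513
Multiply: SWL = 10 * 13.557513 = 135.58

135.58 dB


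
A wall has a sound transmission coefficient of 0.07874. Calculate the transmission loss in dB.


Given values:
  tau = 0.07874
Formula: TL = 10 * log10(1 / tau)
Compute 1 / tau = 1 / 0.07874 = 12.7
Compute log10(12.7) = 1.103804
TL = 10 * 1.103804 = 11.04

11.04 dB


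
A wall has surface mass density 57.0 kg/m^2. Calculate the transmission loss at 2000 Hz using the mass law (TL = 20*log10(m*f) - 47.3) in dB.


Given values:
  m = 57.0 kg/m^2, f = 2000 Hz
Formula: TL = 20 * log10(m * f) - 47.3
Compute m * f = 57.0 * 2000 = 114000.0
Compute log10(114000.0) = 5.056905
Compute 20 * 5.056905 = 101.1381
TL = 101.1381 - 47.3 = 53.84

53.84 dB


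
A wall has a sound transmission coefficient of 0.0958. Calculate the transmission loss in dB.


Given values:
  tau = 0.0958
Formula: TL = 10 * log10(1 / tau)
Compute 1 / tau = 1 / 0.0958 = 10.4384
Compute log10(10.4384) = 1.018634
TL = 10 * 1.018634 = 10.19

10.19 dB


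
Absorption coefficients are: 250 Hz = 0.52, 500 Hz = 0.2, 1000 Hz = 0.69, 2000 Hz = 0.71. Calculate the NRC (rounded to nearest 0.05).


Given values:
  a_250 = 0.52, a_500 = 0.2
  a_1000 = 0.69, a_2000 = 0.71
Formula: NRC = (a250 + a500 + a1000 + a2000) / 4
Sum = 0.52 + 0.2 + 0.69 + 0.71 = 2.12
NRC = 2.12 / 4 = 0.53
Rounded to nearest 0.05: 0.55

0.55


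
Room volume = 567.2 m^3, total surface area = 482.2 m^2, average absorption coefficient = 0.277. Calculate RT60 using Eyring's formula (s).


Given values:
  V = 567.2 m^3, S = 482.2 m^2, alpha = 0.277
Formula: RT60 = 0.161 * V / (-S * ln(1 - alpha))
Compute ln(1 - 0.277) = ln(0.723) = -0.324346
Denominator: -482.2 * -0.324346 = 156.3996
Numerator: 0.161 * 567.2 = 91.3192
RT60 = 91.3192 / 156.3996 = 0.584

0.584 s


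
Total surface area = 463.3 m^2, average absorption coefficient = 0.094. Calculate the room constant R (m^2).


Given values:
  S = 463.3 m^2, alpha = 0.094
Formula: R = S * alpha / (1 - alpha)
Numerator: 463.3 * 0.094 = 43.5502
Denominator: 1 - 0.094 = 0.906
R = 43.5502 / 0.906 = 48.07

48.07 m^2


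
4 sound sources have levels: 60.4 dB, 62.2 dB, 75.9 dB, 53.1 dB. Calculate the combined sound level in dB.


Formula: L_total = 10 * log10( sum(10^(Li/10)) )
  Source 1: 10^(60.4/10) = 1096478.1961
  Source 2: 10^(62.2/10) = 1659586.9074
  Source 3: 10^(75.9/10) = 38904514.4994
  Source 4: 10^(53.1/10) = 204173.7945
Sum of linear values = 41864753.3974
L_total = 10 * log10(41864753.3974) = 76.22

76.22 dB


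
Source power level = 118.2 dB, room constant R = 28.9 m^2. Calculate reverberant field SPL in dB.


Given values:
  Lw = 118.2 dB, R = 28.9 m^2
Formula: SPL = Lw + 10 * log10(4 / R)
Compute 4 / R = 4 / 28.9 = 0.138408
Compute 10 * log10(0.138408) = -8.5884
SPL = 118.2 + (-8.5884) = 109.61

109.61 dB


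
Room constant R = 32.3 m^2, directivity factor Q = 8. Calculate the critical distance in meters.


Given values:
  R = 32.3 m^2, Q = 8
Formula: d_c = 0.141 * sqrt(Q * R)
Compute Q * R = 8 * 32.3 = 258.4
Compute sqrt(258.4) = 16.0748
d_c = 0.141 * 16.0748 = 2.267

2.267 m


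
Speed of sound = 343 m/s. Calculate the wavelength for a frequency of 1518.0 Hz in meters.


Given values:
  c = 343 m/s, f = 1518.0 Hz
Formula: lambda = c / f
lambda = 343 / 1518.0
lambda = 0.226

0.226 m


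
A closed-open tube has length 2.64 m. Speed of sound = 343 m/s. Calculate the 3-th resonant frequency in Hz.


Given values:
  Tube type: closed-open, L = 2.64 m, c = 343 m/s, n = 3
Formula: f_n = (2n - 1) * c / (4 * L)
Compute 2n - 1 = 2*3 - 1 = 5
Compute 4 * L = 4 * 2.64 = 10.56
f = 5 * 343 / 10.56
f = 162.41

162.41 Hz


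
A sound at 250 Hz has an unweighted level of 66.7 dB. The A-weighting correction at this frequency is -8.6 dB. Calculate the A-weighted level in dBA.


Given values:
  SPL = 66.7 dB
  A-weighting at 250 Hz = -8.6 dB
Formula: L_A = SPL + A_weight
L_A = 66.7 + (-8.6)
L_A = 58.1

58.1 dBA


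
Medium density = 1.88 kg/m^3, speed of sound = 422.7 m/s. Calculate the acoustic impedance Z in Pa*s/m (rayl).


Given values:
  rho = 1.88 kg/m^3
  c = 422.7 m/s
Formula: Z = rho * c
Z = 1.88 * 422.7
Z = 794.68

794.68 rayl


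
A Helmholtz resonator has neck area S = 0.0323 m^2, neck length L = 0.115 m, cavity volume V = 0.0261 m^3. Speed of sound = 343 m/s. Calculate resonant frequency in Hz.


Given values:
  S = 0.0323 m^2, L = 0.115 m, V = 0.0261 m^3, c = 343 m/s
Formula: f = (c / (2*pi)) * sqrt(S / (V * L))
Compute V * L = 0.0261 * 0.115 = 0.0030015
Compute S / (V * L) = 0.0323 / 0.0030015 = 10.7613
Compute sqrt(10.7613) = 3.280442
Compute c / (2*pi) = 343 / 6.283185 = 54.590148
f = 54.590148 * 3.280442 = 179.08

179.08 Hz


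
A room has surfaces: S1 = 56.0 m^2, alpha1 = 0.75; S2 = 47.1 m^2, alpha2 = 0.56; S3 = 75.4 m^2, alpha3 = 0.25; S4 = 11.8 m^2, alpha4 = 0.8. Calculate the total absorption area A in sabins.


Given surfaces:
  Surface 1: 56.0 * 0.75 = 42.0
  Surface 2: 47.1 * 0.56 = 26.376
  Surface 3: 75.4 * 0.25 = 18.85
  Surface 4: 11.8 * 0.8 = 9.44
Formula: A = sum(Si * alpha_i)
A = 42.0 + 26.376 + 18.85 + 9.44
A = 96.67

96.67 sabins


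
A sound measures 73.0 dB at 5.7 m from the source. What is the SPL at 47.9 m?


Given values:
  SPL1 = 73.0 dB, r1 = 5.7 m, r2 = 47.9 m
Formula: SPL2 = SPL1 - 20 * log10(r2 / r1)
Compute ratio: r2 / r1 = 47.9 / 5.7 = 8.4035
Compute log10: log10(8.4035) = 0.92446
Compute drop: 20 * 0.92446 = 18.4892
SPL2 = 73.0 - 18.4892 = 54.51

54.51 dB


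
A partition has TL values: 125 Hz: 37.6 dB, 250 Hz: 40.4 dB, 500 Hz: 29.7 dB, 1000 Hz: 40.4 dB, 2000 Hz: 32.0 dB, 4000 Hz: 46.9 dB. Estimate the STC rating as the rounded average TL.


Given TL values at each frequency:
  125 Hz: 37.6 dB
  250 Hz: 40.4 dB
  500 Hz: 29.7 dB
  1000 Hz: 40.4 dB
  2000 Hz: 32.0 dB
  4000 Hz: 46.9 dB
Formula: STC ~ round(average of TL values)
Sum = 37.6 + 40.4 + 29.7 + 40.4 + 32.0 + 46.9 = 227.0
Average = 227.0 / 6 = 37.83
Rounded: 38

38


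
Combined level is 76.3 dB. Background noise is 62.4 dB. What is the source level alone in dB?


Given values:
  L_total = 76.3 dB, L_bg = 62.4 dB
Formula: L_source = 10 * log10(10^(L_total/10) - 10^(L_bg/10))
Convert to linear:
  10^(76.3/10) = 42657951.8802
  10^(62.4/10) = 1737800.8287
Difference: 42657951.8802 - 1737800.8287 = 40920151.0515
L_source = 10 * log10(40920151.0515) = 76.12

76.12 dB


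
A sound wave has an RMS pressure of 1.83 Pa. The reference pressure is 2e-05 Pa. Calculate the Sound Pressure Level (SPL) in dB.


Given values:
  p = 1.83 Pa
  p_ref = 2e-05 Pa
Formula: SPL = 20 * log10(p / p_ref)
Compute ratio: p / p_ref = 1.83 / 2e-05 = 91500
Compute log10: log10(91500) = 4.961421
Multiply: SPL = 20 * 4.961421 = 99.23

99.23 dB


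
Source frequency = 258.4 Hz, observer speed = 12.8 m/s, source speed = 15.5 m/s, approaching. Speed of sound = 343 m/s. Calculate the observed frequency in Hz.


Given values:
  f_s = 258.4 Hz, v_o = 12.8 m/s, v_s = 15.5 m/s
  Direction: approaching
Formula: f_o = f_s * (c + v_o) / (c - v_s)
Numerator: c + v_o = 343 + 12.8 = 355.8
Denominator: c - v_s = 343 - 15.5 = 327.5
f_o = 258.4 * 355.8 / 327.5 = 280.73

280.73 Hz


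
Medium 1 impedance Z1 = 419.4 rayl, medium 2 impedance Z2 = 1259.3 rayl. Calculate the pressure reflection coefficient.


Given values:
  Z1 = 419.4 rayl, Z2 = 1259.3 rayl
Formula: R = (Z2 - Z1) / (Z2 + Z1)
Numerator: Z2 - Z1 = 1259.3 - 419.4 = 839.9
Denominator: Z2 + Z1 = 1259.3 + 419.4 = 1678.7
R = 839.9 / 1678.7 = 0.5003

0.5003


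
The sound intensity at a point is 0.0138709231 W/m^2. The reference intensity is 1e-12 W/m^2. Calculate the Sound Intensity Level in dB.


Given values:
  I = 0.0138709231 W/m^2
  I_ref = 1e-12 W/m^2
Formula: SIL = 10 * log10(I / I_ref)
Compute ratio: I / I_ref = 13870923100
Compute log10: log10(13870923100) = 10.142105
Multiply: SIL = 10 * 10.142105 = 101.42

101.42 dB


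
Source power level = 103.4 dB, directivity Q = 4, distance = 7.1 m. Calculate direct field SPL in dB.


Given values:
  Lw = 103.4 dB, Q = 4, r = 7.1 m
Formula: SPL = Lw + 10 * log10(Q / (4 * pi * r^2))
Compute 4 * pi * r^2 = 4 * pi * 7.1^2 = 633.4707
Compute Q / denom = 4 / 633.4707 = 0.00631442
Compute 10 * log10(0.00631442) = -21.9967
SPL = 103.4 + (-21.9967) = 81.4

81.4 dB


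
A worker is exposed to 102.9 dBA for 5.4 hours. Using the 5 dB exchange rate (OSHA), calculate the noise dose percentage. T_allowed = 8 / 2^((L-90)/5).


Given values:
  L = 102.9 dBA, T = 5.4 hours
Formula: T_allowed = 8 / 2^((L - 90) / 5)
Compute exponent: (102.9 - 90) / 5 = 2.58
Compute 2^(2.58) = 5.979397
T_allowed = 8 / 5.979397 = 1.337928 hours
Dose = (T / T_allowed) * 100
Dose = (5.4 / 1.337928) * 100 = 403.61

403.61 %


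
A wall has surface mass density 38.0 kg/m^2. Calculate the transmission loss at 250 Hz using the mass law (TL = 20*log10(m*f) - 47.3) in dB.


Given values:
  m = 38.0 kg/m^2, f = 250 Hz
Formula: TL = 20 * log10(m * f) - 47.3
Compute m * f = 38.0 * 250 = 9500.0
Compute log10(9500.0) = 3.977724
Compute 20 * 3.977724 = 79.5545
TL = 79.5545 - 47.3 = 32.25

32.25 dB


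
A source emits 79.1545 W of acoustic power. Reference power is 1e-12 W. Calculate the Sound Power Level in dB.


Given values:
  W = 79.1545 W
  W_ref = 1e-12 W
Formula: SWL = 10 * log10(W / W_ref)
Compute ratio: W / W_ref = 79154500000000
Compute log10: log10(79154500000000) = 13.898476
Multiply: SWL = 10 * 13.898476 = 138.98

138.98 dB


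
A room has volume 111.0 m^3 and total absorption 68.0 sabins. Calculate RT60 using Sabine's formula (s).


Given values:
  V = 111.0 m^3
  A = 68.0 sabins
Formula: RT60 = 0.161 * V / A
Numerator: 0.161 * 111.0 = 17.871
RT60 = 17.871 / 68.0 = 0.263

0.263 s


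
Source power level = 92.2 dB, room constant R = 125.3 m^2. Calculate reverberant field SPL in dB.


Given values:
  Lw = 92.2 dB, R = 125.3 m^2
Formula: SPL = Lw + 10 * log10(4 / R)
Compute 4 / R = 4 / 125.3 = 0.031923
Compute 10 * log10(0.031923) = -14.959
SPL = 92.2 + (-14.959) = 77.24

77.24 dB


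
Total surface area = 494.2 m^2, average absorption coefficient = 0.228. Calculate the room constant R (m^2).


Given values:
  S = 494.2 m^2, alpha = 0.228
Formula: R = S * alpha / (1 - alpha)
Numerator: 494.2 * 0.228 = 112.6776
Denominator: 1 - 0.228 = 0.772
R = 112.6776 / 0.772 = 145.96

145.96 m^2


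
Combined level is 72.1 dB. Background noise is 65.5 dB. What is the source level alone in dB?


Given values:
  L_total = 72.1 dB, L_bg = 65.5 dB
Formula: L_source = 10 * log10(10^(L_total/10) - 10^(L_bg/10))
Convert to linear:
  10^(72.1/10) = 16218100.9736
  10^(65.5/10) = 3548133.8923
Difference: 16218100.9736 - 3548133.8923 = 12669967.0813
L_source = 10 * log10(12669967.0813) = 71.03

71.03 dB


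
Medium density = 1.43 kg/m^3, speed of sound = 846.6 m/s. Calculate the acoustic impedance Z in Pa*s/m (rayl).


Given values:
  rho = 1.43 kg/m^3
  c = 846.6 m/s
Formula: Z = rho * c
Z = 1.43 * 846.6
Z = 1210.64

1210.64 rayl


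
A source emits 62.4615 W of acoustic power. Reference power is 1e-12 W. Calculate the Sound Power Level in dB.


Given values:
  W = 62.4615 W
  W_ref = 1e-12 W
Formula: SWL = 10 * log10(W / W_ref)
Compute ratio: W / W_ref = 62461500000000
Compute log10: log10(62461500000000) = 13.795612
Multiply: SWL = 10 * 13.795612 = 137.96

137.96 dB


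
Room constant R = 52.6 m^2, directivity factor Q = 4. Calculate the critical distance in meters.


Given values:
  R = 52.6 m^2, Q = 4
Formula: d_c = 0.141 * sqrt(Q * R)
Compute Q * R = 4 * 52.6 = 210.4
Compute sqrt(210.4) = 14.5052
d_c = 0.141 * 14.5052 = 2.045

2.045 m


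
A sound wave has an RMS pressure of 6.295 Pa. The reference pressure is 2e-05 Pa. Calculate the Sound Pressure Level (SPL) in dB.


Given values:
  p = 6.295 Pa
  p_ref = 2e-05 Pa
Formula: SPL = 20 * log10(p / p_ref)
Compute ratio: p / p_ref = 6.295 / 2e-05 = 314750
Compute log10: log10(314750) = 5.497966
Multiply: SPL = 20 * 5.497966 = 109.96

109.96 dB


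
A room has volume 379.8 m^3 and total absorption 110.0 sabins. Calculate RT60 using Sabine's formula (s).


Given values:
  V = 379.8 m^3
  A = 110.0 sabins
Formula: RT60 = 0.161 * V / A
Numerator: 0.161 * 379.8 = 61.1478
RT60 = 61.1478 / 110.0 = 0.556

0.556 s


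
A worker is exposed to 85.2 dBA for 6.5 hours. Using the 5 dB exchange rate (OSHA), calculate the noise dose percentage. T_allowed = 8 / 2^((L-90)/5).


Given values:
  L = 85.2 dBA, T = 6.5 hours
Formula: T_allowed = 8 / 2^((L - 90) / 5)
Compute exponent: (85.2 - 90) / 5 = -0.96
Compute 2^(-0.96) = 0.514057
T_allowed = 8 / 0.514057 = 15.562477 hours
Dose = (T / T_allowed) * 100
Dose = (6.5 / 15.562477) * 100 = 41.77

41.77 %


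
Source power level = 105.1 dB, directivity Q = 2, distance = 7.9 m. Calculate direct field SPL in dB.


Given values:
  Lw = 105.1 dB, Q = 2, r = 7.9 m
Formula: SPL = Lw + 10 * log10(Q / (4 * pi * r^2))
Compute 4 * pi * r^2 = 4 * pi * 7.9^2 = 784.2672
Compute Q / denom = 2 / 784.2672 = 0.00255015
Compute 10 * log10(0.00255015) = -25.9343
SPL = 105.1 + (-25.9343) = 79.17

79.17 dB


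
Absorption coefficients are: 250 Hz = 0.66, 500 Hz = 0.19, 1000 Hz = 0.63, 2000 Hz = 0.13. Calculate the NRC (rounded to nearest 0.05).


Given values:
  a_250 = 0.66, a_500 = 0.19
  a_1000 = 0.63, a_2000 = 0.13
Formula: NRC = (a250 + a500 + a1000 + a2000) / 4
Sum = 0.66 + 0.19 + 0.63 + 0.13 = 1.61
NRC = 1.61 / 4 = 0.4025
Rounded to nearest 0.05: 0.4

0.4


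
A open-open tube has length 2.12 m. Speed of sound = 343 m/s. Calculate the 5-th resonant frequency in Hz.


Given values:
  Tube type: open-open, L = 2.12 m, c = 343 m/s, n = 5
Formula: f_n = n * c / (2 * L)
Compute 2 * L = 2 * 2.12 = 4.24
f = 5 * 343 / 4.24
f = 404.48

404.48 Hz


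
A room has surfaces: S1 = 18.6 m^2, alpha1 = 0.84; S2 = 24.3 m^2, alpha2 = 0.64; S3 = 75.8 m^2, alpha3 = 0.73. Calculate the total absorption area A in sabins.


Given surfaces:
  Surface 1: 18.6 * 0.84 = 15.624
  Surface 2: 24.3 * 0.64 = 15.552
  Surface 3: 75.8 * 0.73 = 55.334
Formula: A = sum(Si * alpha_i)
A = 15.624 + 15.552 + 55.334
A = 86.51

86.51 sabins


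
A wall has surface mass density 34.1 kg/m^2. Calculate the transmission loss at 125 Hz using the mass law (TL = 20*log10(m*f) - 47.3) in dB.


Given values:
  m = 34.1 kg/m^2, f = 125 Hz
Formula: TL = 20 * log10(m * f) - 47.3
Compute m * f = 34.1 * 125 = 4262.5
Compute log10(4262.5) = 3.629664
Compute 20 * 3.629664 = 72.5933
TL = 72.5933 - 47.3 = 25.29

25.29 dB


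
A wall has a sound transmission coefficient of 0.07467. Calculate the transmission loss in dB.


Given values:
  tau = 0.07467
Formula: TL = 10 * log10(1 / tau)
Compute 1 / tau = 1 / 0.07467 = 13.3923
Compute log10(13.3923) = 1.126855
TL = 10 * 1.126855 = 11.27

11.27 dB


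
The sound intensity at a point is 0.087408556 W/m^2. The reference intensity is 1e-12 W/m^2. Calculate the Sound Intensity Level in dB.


Given values:
  I = 0.087408556 W/m^2
  I_ref = 1e-12 W/m^2
Formula: SIL = 10 * log10(I / I_ref)
Compute ratio: I / I_ref = 87408556000
Compute log10: log10(87408556000) = 10.941554
Multiply: SIL = 10 * 10.941554 = 109.42

109.42 dB


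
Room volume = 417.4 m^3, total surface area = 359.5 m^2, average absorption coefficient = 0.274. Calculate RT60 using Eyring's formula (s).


Given values:
  V = 417.4 m^3, S = 359.5 m^2, alpha = 0.274
Formula: RT60 = 0.161 * V / (-S * ln(1 - alpha))
Compute ln(1 - 0.274) = ln(0.726) = -0.320205
Denominator: -359.5 * -0.320205 = 115.1137
Numerator: 0.161 * 417.4 = 67.2014
RT60 = 67.2014 / 115.1137 = 0.584

0.584 s


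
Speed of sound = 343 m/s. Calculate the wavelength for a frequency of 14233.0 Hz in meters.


Given values:
  c = 343 m/s, f = 14233.0 Hz
Formula: lambda = c / f
lambda = 343 / 14233.0
lambda = 0.0241

0.0241 m


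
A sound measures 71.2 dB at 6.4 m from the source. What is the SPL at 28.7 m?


Given values:
  SPL1 = 71.2 dB, r1 = 6.4 m, r2 = 28.7 m
Formula: SPL2 = SPL1 - 20 * log10(r2 / r1)
Compute ratio: r2 / r1 = 28.7 / 6.4 = 4.4844
Compute log10: log10(4.4844) = 0.651704
Compute drop: 20 * 0.651704 = 13.0341
SPL2 = 71.2 - 13.0341 = 58.17

58.17 dB


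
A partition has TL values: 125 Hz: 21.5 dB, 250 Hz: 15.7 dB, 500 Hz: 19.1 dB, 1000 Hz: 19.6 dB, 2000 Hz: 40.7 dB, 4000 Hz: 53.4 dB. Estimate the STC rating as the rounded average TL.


Given TL values at each frequency:
  125 Hz: 21.5 dB
  250 Hz: 15.7 dB
  500 Hz: 19.1 dB
  1000 Hz: 19.6 dB
  2000 Hz: 40.7 dB
  4000 Hz: 53.4 dB
Formula: STC ~ round(average of TL values)
Sum = 21.5 + 15.7 + 19.1 + 19.6 + 40.7 + 53.4 = 170.0
Average = 170.0 / 6 = 28.33
Rounded: 28

28


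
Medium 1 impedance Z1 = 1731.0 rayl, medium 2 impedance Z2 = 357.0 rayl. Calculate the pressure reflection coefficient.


Given values:
  Z1 = 1731.0 rayl, Z2 = 357.0 rayl
Formula: R = (Z2 - Z1) / (Z2 + Z1)
Numerator: Z2 - Z1 = 357.0 - 1731.0 = -1374.0
Denominator: Z2 + Z1 = 357.0 + 1731.0 = 2088.0
R = -1374.0 / 2088.0 = -0.658

-0.658


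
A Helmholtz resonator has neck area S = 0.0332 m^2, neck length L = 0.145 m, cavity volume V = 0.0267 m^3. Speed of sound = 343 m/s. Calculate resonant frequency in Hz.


Given values:
  S = 0.0332 m^2, L = 0.145 m, V = 0.0267 m^3, c = 343 m/s
Formula: f = (c / (2*pi)) * sqrt(S / (V * L))
Compute V * L = 0.0267 * 0.145 = 0.0038715
Compute S / (V * L) = 0.0332 / 0.0038715 = 8.5755
Compute sqrt(8.5755) = 2.928395
Compute c / (2*pi) = 343 / 6.283185 = 54.590148
f = 54.590148 * 2.928395 = 159.86

159.86 Hz


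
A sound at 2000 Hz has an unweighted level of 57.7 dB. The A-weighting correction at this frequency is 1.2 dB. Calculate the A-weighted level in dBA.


Given values:
  SPL = 57.7 dB
  A-weighting at 2000 Hz = 1.2 dB
Formula: L_A = SPL + A_weight
L_A = 57.7 + (1.2)
L_A = 58.9

58.9 dBA


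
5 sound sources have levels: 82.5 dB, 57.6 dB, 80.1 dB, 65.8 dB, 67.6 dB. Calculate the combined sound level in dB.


Formula: L_total = 10 * log10( sum(10^(Li/10)) )
  Source 1: 10^(82.5/10) = 177827941.0039
  Source 2: 10^(57.6/10) = 575439.9373
  Source 3: 10^(80.1/10) = 102329299.2281
  Source 4: 10^(65.8/10) = 3801893.9632
  Source 5: 10^(67.6/10) = 5754399.3734
Sum of linear values = 290288973.5059
L_total = 10 * log10(290288973.5059) = 84.63

84.63 dB


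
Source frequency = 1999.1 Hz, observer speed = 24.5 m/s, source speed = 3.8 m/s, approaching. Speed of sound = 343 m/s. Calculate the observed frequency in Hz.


Given values:
  f_s = 1999.1 Hz, v_o = 24.5 m/s, v_s = 3.8 m/s
  Direction: approaching
Formula: f_o = f_s * (c + v_o) / (c - v_s)
Numerator: c + v_o = 343 + 24.5 = 367.5
Denominator: c - v_s = 343 - 3.8 = 339.2
f_o = 1999.1 * 367.5 / 339.2 = 2165.89

2165.89 Hz


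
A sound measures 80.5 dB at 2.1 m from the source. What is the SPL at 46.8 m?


Given values:
  SPL1 = 80.5 dB, r1 = 2.1 m, r2 = 46.8 m
Formula: SPL2 = SPL1 - 20 * log10(r2 / r1)
Compute ratio: r2 / r1 = 46.8 / 2.1 = 22.2857
Compute log10: log10(22.2857) = 1.348026
Compute drop: 20 * 1.348026 = 26.9605
SPL2 = 80.5 - 26.9605 = 53.54

53.54 dB


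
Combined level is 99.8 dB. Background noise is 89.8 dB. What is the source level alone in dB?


Given values:
  L_total = 99.8 dB, L_bg = 89.8 dB
Formula: L_source = 10 * log10(10^(L_total/10) - 10^(L_bg/10))
Convert to linear:
  10^(99.8/10) = 9549925860.2144
  10^(89.8/10) = 954992586.0214
Difference: 9549925860.2144 - 954992586.0214 = 8594933274.193
L_source = 10 * log10(8594933274.193) = 99.34

99.34 dB


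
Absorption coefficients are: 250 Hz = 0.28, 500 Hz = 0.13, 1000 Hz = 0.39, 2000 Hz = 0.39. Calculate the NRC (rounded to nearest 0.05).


Given values:
  a_250 = 0.28, a_500 = 0.13
  a_1000 = 0.39, a_2000 = 0.39
Formula: NRC = (a250 + a500 + a1000 + a2000) / 4
Sum = 0.28 + 0.13 + 0.39 + 0.39 = 1.19
NRC = 1.19 / 4 = 0.2975
Rounded to nearest 0.05: 0.3

0.3


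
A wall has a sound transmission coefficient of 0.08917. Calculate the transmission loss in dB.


Given values:
  tau = 0.08917
Formula: TL = 10 * log10(1 / tau)
Compute 1 / tau = 1 / 0.08917 = 11.2145
Compute log10(11.2145) = 1.04978
TL = 10 * 1.04978 = 10.5

10.5 dB


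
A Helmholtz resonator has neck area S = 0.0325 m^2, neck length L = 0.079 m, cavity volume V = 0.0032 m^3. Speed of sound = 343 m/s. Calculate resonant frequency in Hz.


Given values:
  S = 0.0325 m^2, L = 0.079 m, V = 0.0032 m^3, c = 343 m/s
Formula: f = (c / (2*pi)) * sqrt(S / (V * L))
Compute V * L = 0.0032 * 0.079 = 0.0002528
Compute S / (V * L) = 0.0325 / 0.0002528 = 128.5601
Compute sqrt(128.5601) = 11.338435
Compute c / (2*pi) = 343 / 6.283185 = 54.590148
f = 54.590148 * 11.338435 = 618.97

618.97 Hz


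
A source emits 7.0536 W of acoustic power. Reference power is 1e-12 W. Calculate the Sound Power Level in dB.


Given values:
  W = 7.0536 W
  W_ref = 1e-12 W
Formula: SWL = 10 * log10(W / W_ref)
Compute ratio: W / W_ref = 7053600000000
Compute log10: log10(7053600000000) = 12.848411
Multiply: SWL = 10 * 12.848411 = 128.48

128.48 dB


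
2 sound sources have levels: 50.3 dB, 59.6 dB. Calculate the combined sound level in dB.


Formula: L_total = 10 * log10( sum(10^(Li/10)) )
  Source 1: 10^(50.3/10) = 107151.9305
  Source 2: 10^(59.6/10) = 912010.8394
Sum of linear values = 1019162.7699
L_total = 10 * log10(1019162.7699) = 60.08

60.08 dB


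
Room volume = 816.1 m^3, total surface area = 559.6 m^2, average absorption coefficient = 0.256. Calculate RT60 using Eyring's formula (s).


Given values:
  V = 816.1 m^3, S = 559.6 m^2, alpha = 0.256
Formula: RT60 = 0.161 * V / (-S * ln(1 - alpha))
Compute ln(1 - 0.256) = ln(0.744) = -0.295714
Denominator: -559.6 * -0.295714 = 165.4816
Numerator: 0.161 * 816.1 = 131.3921
RT60 = 131.3921 / 165.4816 = 0.794

0.794 s


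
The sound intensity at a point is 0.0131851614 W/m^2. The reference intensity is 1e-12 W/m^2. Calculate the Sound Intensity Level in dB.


Given values:
  I = 0.0131851614 W/m^2
  I_ref = 1e-12 W/m^2
Formula: SIL = 10 * log10(I / I_ref)
Compute ratio: I / I_ref = 13185161400
Compute log10: log10(13185161400) = 10.120085
Multiply: SIL = 10 * 10.120085 = 101.2

101.2 dB


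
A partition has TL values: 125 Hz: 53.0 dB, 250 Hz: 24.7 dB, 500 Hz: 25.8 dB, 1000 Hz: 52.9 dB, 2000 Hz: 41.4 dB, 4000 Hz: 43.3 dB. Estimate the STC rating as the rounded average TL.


Given TL values at each frequency:
  125 Hz: 53.0 dB
  250 Hz: 24.7 dB
  500 Hz: 25.8 dB
  1000 Hz: 52.9 dB
  2000 Hz: 41.4 dB
  4000 Hz: 43.3 dB
Formula: STC ~ round(average of TL values)
Sum = 53.0 + 24.7 + 25.8 + 52.9 + 41.4 + 43.3 = 241.1
Average = 241.1 / 6 = 40.18
Rounded: 40

40


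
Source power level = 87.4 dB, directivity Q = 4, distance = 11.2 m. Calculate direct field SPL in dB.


Given values:
  Lw = 87.4 dB, Q = 4, r = 11.2 m
Formula: SPL = Lw + 10 * log10(Q / (4 * pi * r^2))
Compute 4 * pi * r^2 = 4 * pi * 11.2^2 = 1576.3255
Compute Q / denom = 4 / 1576.3255 = 0.00253755
Compute 10 * log10(0.00253755) = -25.9559
SPL = 87.4 + (-25.9559) = 61.44

61.44 dB


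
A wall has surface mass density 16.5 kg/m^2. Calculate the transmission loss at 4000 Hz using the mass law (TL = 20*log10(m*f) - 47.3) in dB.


Given values:
  m = 16.5 kg/m^2, f = 4000 Hz
Formula: TL = 20 * log10(m * f) - 47.3
Compute m * f = 16.5 * 4000 = 66000.0
Compute log10(66000.0) = 4.819544
Compute 20 * 4.819544 = 96.3909
TL = 96.3909 - 47.3 = 49.09

49.09 dB


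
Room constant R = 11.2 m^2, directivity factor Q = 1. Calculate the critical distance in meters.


Given values:
  R = 11.2 m^2, Q = 1
Formula: d_c = 0.141 * sqrt(Q * R)
Compute Q * R = 1 * 11.2 = 11.2
Compute sqrt(11.2) = 3.3466
d_c = 0.141 * 3.3466 = 0.472

0.472 m
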